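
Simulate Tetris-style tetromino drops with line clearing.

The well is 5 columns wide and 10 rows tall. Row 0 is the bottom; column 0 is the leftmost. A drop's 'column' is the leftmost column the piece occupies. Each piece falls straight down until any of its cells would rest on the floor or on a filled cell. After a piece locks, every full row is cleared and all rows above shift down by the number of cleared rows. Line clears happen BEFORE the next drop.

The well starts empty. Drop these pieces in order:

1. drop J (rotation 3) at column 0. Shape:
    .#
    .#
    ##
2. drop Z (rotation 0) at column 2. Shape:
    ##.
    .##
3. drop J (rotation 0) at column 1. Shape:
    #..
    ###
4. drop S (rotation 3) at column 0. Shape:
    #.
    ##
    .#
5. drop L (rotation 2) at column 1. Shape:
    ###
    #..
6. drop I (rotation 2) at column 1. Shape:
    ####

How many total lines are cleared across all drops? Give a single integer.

Drop 1: J rot3 at col 0 lands with bottom-row=0; cleared 0 line(s) (total 0); column heights now [1 3 0 0 0], max=3
Drop 2: Z rot0 at col 2 lands with bottom-row=0; cleared 0 line(s) (total 0); column heights now [1 3 2 2 1], max=3
Drop 3: J rot0 at col 1 lands with bottom-row=3; cleared 0 line(s) (total 0); column heights now [1 5 4 4 1], max=5
Drop 4: S rot3 at col 0 lands with bottom-row=5; cleared 0 line(s) (total 0); column heights now [8 7 4 4 1], max=8
Drop 5: L rot2 at col 1 lands with bottom-row=7; cleared 0 line(s) (total 0); column heights now [8 9 9 9 1], max=9
Drop 6: I rot2 at col 1 lands with bottom-row=9; cleared 0 line(s) (total 0); column heights now [8 10 10 10 10], max=10

Answer: 0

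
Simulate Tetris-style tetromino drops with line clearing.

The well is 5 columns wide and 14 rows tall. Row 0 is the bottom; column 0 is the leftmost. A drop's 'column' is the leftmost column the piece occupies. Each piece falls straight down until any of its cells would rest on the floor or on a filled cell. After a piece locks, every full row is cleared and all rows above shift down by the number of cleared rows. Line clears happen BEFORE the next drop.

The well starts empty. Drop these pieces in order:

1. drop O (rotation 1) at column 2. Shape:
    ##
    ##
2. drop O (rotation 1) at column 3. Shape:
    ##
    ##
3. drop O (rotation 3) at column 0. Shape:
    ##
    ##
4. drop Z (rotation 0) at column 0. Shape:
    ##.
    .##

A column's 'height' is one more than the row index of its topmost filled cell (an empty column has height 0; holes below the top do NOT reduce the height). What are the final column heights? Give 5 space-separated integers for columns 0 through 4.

Answer: 4 4 3 4 4

Derivation:
Drop 1: O rot1 at col 2 lands with bottom-row=0; cleared 0 line(s) (total 0); column heights now [0 0 2 2 0], max=2
Drop 2: O rot1 at col 3 lands with bottom-row=2; cleared 0 line(s) (total 0); column heights now [0 0 2 4 4], max=4
Drop 3: O rot3 at col 0 lands with bottom-row=0; cleared 0 line(s) (total 0); column heights now [2 2 2 4 4], max=4
Drop 4: Z rot0 at col 0 lands with bottom-row=2; cleared 0 line(s) (total 0); column heights now [4 4 3 4 4], max=4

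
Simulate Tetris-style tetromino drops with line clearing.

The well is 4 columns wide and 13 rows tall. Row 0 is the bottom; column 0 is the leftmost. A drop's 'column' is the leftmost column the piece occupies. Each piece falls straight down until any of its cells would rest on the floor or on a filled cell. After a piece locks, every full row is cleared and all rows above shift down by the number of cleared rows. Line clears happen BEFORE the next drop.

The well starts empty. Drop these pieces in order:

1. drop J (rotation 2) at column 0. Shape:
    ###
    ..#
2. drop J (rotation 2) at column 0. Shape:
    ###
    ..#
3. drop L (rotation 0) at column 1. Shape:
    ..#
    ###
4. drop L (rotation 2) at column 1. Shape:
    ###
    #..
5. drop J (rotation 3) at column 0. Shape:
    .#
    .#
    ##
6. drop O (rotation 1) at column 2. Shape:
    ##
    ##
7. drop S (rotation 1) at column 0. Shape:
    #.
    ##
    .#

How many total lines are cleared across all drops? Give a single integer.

Drop 1: J rot2 at col 0 lands with bottom-row=0; cleared 0 line(s) (total 0); column heights now [2 2 2 0], max=2
Drop 2: J rot2 at col 0 lands with bottom-row=2; cleared 0 line(s) (total 0); column heights now [4 4 4 0], max=4
Drop 3: L rot0 at col 1 lands with bottom-row=4; cleared 0 line(s) (total 0); column heights now [4 5 5 6], max=6
Drop 4: L rot2 at col 1 lands with bottom-row=5; cleared 0 line(s) (total 0); column heights now [4 7 7 7], max=7
Drop 5: J rot3 at col 0 lands with bottom-row=7; cleared 0 line(s) (total 0); column heights now [8 10 7 7], max=10
Drop 6: O rot1 at col 2 lands with bottom-row=7; cleared 1 line(s) (total 1); column heights now [4 9 8 8], max=9
Drop 7: S rot1 at col 0 lands with bottom-row=9; cleared 0 line(s) (total 1); column heights now [12 11 8 8], max=12

Answer: 1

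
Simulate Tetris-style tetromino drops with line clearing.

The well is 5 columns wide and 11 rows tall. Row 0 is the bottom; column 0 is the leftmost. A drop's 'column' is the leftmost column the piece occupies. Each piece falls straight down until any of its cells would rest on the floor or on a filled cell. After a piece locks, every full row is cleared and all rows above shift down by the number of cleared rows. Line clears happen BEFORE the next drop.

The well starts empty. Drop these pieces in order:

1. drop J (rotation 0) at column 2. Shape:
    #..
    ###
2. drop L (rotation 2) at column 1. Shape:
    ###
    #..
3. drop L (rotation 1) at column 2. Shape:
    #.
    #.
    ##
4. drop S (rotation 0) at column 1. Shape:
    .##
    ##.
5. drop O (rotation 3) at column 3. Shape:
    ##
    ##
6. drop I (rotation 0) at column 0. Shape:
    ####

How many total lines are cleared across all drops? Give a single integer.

Drop 1: J rot0 at col 2 lands with bottom-row=0; cleared 0 line(s) (total 0); column heights now [0 0 2 1 1], max=2
Drop 2: L rot2 at col 1 lands with bottom-row=1; cleared 0 line(s) (total 0); column heights now [0 3 3 3 1], max=3
Drop 3: L rot1 at col 2 lands with bottom-row=3; cleared 0 line(s) (total 0); column heights now [0 3 6 4 1], max=6
Drop 4: S rot0 at col 1 lands with bottom-row=6; cleared 0 line(s) (total 0); column heights now [0 7 8 8 1], max=8
Drop 5: O rot3 at col 3 lands with bottom-row=8; cleared 0 line(s) (total 0); column heights now [0 7 8 10 10], max=10
Drop 6: I rot0 at col 0 lands with bottom-row=10; cleared 0 line(s) (total 0); column heights now [11 11 11 11 10], max=11

Answer: 0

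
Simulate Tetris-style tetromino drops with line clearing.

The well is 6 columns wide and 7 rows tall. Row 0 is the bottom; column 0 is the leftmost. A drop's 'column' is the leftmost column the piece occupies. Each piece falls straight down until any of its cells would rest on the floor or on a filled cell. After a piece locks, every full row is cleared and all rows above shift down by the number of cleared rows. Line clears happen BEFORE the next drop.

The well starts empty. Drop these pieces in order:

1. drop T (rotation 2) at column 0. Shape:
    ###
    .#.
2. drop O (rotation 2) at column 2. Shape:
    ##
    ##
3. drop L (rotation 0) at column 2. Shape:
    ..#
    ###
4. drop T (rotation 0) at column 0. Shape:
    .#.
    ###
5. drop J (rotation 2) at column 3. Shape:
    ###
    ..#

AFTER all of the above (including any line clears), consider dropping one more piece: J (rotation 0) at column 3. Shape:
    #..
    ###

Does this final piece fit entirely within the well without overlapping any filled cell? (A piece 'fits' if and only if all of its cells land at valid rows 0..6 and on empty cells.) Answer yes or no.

Drop 1: T rot2 at col 0 lands with bottom-row=0; cleared 0 line(s) (total 0); column heights now [2 2 2 0 0 0], max=2
Drop 2: O rot2 at col 2 lands with bottom-row=2; cleared 0 line(s) (total 0); column heights now [2 2 4 4 0 0], max=4
Drop 3: L rot0 at col 2 lands with bottom-row=4; cleared 0 line(s) (total 0); column heights now [2 2 5 5 6 0], max=6
Drop 4: T rot0 at col 0 lands with bottom-row=5; cleared 0 line(s) (total 0); column heights now [6 7 6 5 6 0], max=7
Drop 5: J rot2 at col 3 lands with bottom-row=5; cleared 0 line(s) (total 0); column heights now [6 7 6 7 7 7], max=7
Test piece J rot0 at col 3 (width 3): heights before test = [6 7 6 7 7 7]; fits = False

Answer: no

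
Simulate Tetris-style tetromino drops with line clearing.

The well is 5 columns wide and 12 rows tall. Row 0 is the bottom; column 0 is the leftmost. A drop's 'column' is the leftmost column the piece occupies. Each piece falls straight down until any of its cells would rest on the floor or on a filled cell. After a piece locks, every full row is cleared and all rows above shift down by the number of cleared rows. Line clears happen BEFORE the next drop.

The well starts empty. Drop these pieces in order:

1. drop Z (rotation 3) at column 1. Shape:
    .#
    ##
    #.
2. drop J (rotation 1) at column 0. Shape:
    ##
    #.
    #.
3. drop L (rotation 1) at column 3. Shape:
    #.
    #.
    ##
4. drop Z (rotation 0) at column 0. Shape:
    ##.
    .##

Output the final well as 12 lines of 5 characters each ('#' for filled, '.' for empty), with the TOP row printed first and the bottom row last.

Answer: .....
.....
.....
.....
.....
.....
.....
##...
.##..
####.
####.
##.##

Derivation:
Drop 1: Z rot3 at col 1 lands with bottom-row=0; cleared 0 line(s) (total 0); column heights now [0 2 3 0 0], max=3
Drop 2: J rot1 at col 0 lands with bottom-row=0; cleared 0 line(s) (total 0); column heights now [3 3 3 0 0], max=3
Drop 3: L rot1 at col 3 lands with bottom-row=0; cleared 0 line(s) (total 0); column heights now [3 3 3 3 1], max=3
Drop 4: Z rot0 at col 0 lands with bottom-row=3; cleared 0 line(s) (total 0); column heights now [5 5 4 3 1], max=5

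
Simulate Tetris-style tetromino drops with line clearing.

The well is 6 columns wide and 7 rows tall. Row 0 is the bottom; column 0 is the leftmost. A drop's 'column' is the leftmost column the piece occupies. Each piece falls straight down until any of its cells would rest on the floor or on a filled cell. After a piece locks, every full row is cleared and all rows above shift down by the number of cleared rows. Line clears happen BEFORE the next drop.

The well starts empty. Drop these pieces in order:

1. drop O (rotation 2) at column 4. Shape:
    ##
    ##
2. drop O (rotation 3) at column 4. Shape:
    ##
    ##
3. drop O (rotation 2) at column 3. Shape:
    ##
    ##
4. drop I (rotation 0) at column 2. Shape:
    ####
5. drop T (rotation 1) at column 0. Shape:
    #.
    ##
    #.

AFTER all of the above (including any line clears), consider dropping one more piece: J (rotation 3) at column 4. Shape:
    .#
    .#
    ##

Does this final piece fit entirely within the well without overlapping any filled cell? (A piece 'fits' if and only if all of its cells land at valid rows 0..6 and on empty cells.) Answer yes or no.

Answer: no

Derivation:
Drop 1: O rot2 at col 4 lands with bottom-row=0; cleared 0 line(s) (total 0); column heights now [0 0 0 0 2 2], max=2
Drop 2: O rot3 at col 4 lands with bottom-row=2; cleared 0 line(s) (total 0); column heights now [0 0 0 0 4 4], max=4
Drop 3: O rot2 at col 3 lands with bottom-row=4; cleared 0 line(s) (total 0); column heights now [0 0 0 6 6 4], max=6
Drop 4: I rot0 at col 2 lands with bottom-row=6; cleared 0 line(s) (total 0); column heights now [0 0 7 7 7 7], max=7
Drop 5: T rot1 at col 0 lands with bottom-row=0; cleared 0 line(s) (total 0); column heights now [3 2 7 7 7 7], max=7
Test piece J rot3 at col 4 (width 2): heights before test = [3 2 7 7 7 7]; fits = False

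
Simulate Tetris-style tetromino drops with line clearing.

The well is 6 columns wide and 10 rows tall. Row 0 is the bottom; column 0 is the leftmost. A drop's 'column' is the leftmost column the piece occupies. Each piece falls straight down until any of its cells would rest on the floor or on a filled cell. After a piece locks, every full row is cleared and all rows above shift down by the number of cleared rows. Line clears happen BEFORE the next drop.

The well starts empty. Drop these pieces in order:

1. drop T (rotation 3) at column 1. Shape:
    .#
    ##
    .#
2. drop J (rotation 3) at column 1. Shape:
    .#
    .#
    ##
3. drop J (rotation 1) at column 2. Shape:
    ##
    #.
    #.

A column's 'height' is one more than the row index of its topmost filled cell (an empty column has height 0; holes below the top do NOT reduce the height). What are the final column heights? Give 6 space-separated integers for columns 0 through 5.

Drop 1: T rot3 at col 1 lands with bottom-row=0; cleared 0 line(s) (total 0); column heights now [0 2 3 0 0 0], max=3
Drop 2: J rot3 at col 1 lands with bottom-row=3; cleared 0 line(s) (total 0); column heights now [0 4 6 0 0 0], max=6
Drop 3: J rot1 at col 2 lands with bottom-row=6; cleared 0 line(s) (total 0); column heights now [0 4 9 9 0 0], max=9

Answer: 0 4 9 9 0 0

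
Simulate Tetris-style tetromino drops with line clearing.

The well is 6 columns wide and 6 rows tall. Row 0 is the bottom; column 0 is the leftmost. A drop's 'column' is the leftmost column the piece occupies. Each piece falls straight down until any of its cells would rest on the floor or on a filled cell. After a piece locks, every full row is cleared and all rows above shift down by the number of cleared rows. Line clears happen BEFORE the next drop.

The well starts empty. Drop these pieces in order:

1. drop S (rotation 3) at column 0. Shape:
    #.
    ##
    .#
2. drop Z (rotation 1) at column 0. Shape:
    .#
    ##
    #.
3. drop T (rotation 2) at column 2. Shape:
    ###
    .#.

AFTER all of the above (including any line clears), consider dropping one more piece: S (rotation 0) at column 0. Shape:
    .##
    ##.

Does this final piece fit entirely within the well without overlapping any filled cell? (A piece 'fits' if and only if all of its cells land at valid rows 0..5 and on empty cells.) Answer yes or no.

Answer: no

Derivation:
Drop 1: S rot3 at col 0 lands with bottom-row=0; cleared 0 line(s) (total 0); column heights now [3 2 0 0 0 0], max=3
Drop 2: Z rot1 at col 0 lands with bottom-row=3; cleared 0 line(s) (total 0); column heights now [5 6 0 0 0 0], max=6
Drop 3: T rot2 at col 2 lands with bottom-row=0; cleared 0 line(s) (total 0); column heights now [5 6 2 2 2 0], max=6
Test piece S rot0 at col 0 (width 3): heights before test = [5 6 2 2 2 0]; fits = False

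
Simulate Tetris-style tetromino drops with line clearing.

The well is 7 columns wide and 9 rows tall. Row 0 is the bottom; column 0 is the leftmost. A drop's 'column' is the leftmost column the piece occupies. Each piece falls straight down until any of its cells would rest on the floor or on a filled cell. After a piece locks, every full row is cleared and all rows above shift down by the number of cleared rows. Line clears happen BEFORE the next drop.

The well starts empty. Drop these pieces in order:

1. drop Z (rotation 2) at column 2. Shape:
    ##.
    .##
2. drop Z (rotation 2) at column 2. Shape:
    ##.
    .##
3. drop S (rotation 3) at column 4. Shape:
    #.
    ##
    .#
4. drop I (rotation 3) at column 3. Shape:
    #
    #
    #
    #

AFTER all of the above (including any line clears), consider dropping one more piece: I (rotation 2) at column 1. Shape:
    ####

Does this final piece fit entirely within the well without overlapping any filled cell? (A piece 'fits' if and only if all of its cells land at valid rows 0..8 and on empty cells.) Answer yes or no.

Answer: yes

Derivation:
Drop 1: Z rot2 at col 2 lands with bottom-row=0; cleared 0 line(s) (total 0); column heights now [0 0 2 2 1 0 0], max=2
Drop 2: Z rot2 at col 2 lands with bottom-row=2; cleared 0 line(s) (total 0); column heights now [0 0 4 4 3 0 0], max=4
Drop 3: S rot3 at col 4 lands with bottom-row=2; cleared 0 line(s) (total 0); column heights now [0 0 4 4 5 4 0], max=5
Drop 4: I rot3 at col 3 lands with bottom-row=4; cleared 0 line(s) (total 0); column heights now [0 0 4 8 5 4 0], max=8
Test piece I rot2 at col 1 (width 4): heights before test = [0 0 4 8 5 4 0]; fits = True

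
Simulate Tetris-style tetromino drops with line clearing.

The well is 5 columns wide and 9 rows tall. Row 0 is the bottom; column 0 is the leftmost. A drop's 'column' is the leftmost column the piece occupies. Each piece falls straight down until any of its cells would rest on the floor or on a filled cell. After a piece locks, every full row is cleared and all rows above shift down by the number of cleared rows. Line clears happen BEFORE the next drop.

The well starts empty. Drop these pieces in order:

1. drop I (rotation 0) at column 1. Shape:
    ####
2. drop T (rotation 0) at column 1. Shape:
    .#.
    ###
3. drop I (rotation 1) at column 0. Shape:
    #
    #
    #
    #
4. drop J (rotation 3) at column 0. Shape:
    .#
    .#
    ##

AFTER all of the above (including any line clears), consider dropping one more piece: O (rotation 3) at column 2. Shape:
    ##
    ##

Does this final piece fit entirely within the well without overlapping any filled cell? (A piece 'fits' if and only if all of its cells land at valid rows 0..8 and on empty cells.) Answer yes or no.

Answer: yes

Derivation:
Drop 1: I rot0 at col 1 lands with bottom-row=0; cleared 0 line(s) (total 0); column heights now [0 1 1 1 1], max=1
Drop 2: T rot0 at col 1 lands with bottom-row=1; cleared 0 line(s) (total 0); column heights now [0 2 3 2 1], max=3
Drop 3: I rot1 at col 0 lands with bottom-row=0; cleared 1 line(s) (total 1); column heights now [3 1 2 1 0], max=3
Drop 4: J rot3 at col 0 lands with bottom-row=3; cleared 0 line(s) (total 1); column heights now [4 6 2 1 0], max=6
Test piece O rot3 at col 2 (width 2): heights before test = [4 6 2 1 0]; fits = True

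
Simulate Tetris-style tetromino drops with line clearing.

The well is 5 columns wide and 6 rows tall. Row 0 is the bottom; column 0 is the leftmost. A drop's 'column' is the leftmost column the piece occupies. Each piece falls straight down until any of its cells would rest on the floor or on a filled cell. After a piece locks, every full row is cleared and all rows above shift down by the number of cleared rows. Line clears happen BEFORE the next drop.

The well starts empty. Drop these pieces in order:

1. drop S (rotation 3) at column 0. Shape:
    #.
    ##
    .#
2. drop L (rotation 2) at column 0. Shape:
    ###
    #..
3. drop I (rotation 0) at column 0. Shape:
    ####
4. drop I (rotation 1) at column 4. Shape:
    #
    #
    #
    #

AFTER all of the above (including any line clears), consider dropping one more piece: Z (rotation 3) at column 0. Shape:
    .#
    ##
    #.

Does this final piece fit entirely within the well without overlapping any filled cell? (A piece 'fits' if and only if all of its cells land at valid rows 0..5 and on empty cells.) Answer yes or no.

Drop 1: S rot3 at col 0 lands with bottom-row=0; cleared 0 line(s) (total 0); column heights now [3 2 0 0 0], max=3
Drop 2: L rot2 at col 0 lands with bottom-row=3; cleared 0 line(s) (total 0); column heights now [5 5 5 0 0], max=5
Drop 3: I rot0 at col 0 lands with bottom-row=5; cleared 0 line(s) (total 0); column heights now [6 6 6 6 0], max=6
Drop 4: I rot1 at col 4 lands with bottom-row=0; cleared 0 line(s) (total 0); column heights now [6 6 6 6 4], max=6
Test piece Z rot3 at col 0 (width 2): heights before test = [6 6 6 6 4]; fits = False

Answer: no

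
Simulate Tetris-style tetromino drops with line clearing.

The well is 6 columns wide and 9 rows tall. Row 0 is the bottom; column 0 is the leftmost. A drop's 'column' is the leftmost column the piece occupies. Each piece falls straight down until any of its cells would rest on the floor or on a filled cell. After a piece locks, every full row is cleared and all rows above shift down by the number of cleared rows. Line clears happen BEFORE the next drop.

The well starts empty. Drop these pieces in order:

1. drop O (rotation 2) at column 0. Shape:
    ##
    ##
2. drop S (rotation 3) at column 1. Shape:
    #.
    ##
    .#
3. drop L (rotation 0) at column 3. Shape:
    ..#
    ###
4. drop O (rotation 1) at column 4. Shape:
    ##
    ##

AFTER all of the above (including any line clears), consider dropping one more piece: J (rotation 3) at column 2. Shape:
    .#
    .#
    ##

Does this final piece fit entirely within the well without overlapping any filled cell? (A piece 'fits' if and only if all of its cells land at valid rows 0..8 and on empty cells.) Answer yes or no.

Answer: yes

Derivation:
Drop 1: O rot2 at col 0 lands with bottom-row=0; cleared 0 line(s) (total 0); column heights now [2 2 0 0 0 0], max=2
Drop 2: S rot3 at col 1 lands with bottom-row=1; cleared 0 line(s) (total 0); column heights now [2 4 3 0 0 0], max=4
Drop 3: L rot0 at col 3 lands with bottom-row=0; cleared 0 line(s) (total 0); column heights now [2 4 3 1 1 2], max=4
Drop 4: O rot1 at col 4 lands with bottom-row=2; cleared 0 line(s) (total 0); column heights now [2 4 3 1 4 4], max=4
Test piece J rot3 at col 2 (width 2): heights before test = [2 4 3 1 4 4]; fits = True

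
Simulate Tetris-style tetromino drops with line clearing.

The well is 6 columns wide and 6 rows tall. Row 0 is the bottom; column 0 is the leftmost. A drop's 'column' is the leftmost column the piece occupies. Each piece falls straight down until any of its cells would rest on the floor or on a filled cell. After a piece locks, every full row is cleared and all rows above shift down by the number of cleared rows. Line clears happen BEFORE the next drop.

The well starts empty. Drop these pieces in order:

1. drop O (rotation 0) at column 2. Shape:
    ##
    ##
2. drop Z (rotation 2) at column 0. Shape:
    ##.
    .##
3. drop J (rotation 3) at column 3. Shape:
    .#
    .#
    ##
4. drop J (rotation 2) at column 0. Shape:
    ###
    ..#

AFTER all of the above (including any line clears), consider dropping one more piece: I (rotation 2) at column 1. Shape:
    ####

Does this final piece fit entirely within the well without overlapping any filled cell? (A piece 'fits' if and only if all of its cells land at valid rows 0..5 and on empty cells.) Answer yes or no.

Answer: yes

Derivation:
Drop 1: O rot0 at col 2 lands with bottom-row=0; cleared 0 line(s) (total 0); column heights now [0 0 2 2 0 0], max=2
Drop 2: Z rot2 at col 0 lands with bottom-row=2; cleared 0 line(s) (total 0); column heights now [4 4 3 2 0 0], max=4
Drop 3: J rot3 at col 3 lands with bottom-row=2; cleared 0 line(s) (total 0); column heights now [4 4 3 3 5 0], max=5
Drop 4: J rot2 at col 0 lands with bottom-row=3; cleared 0 line(s) (total 0); column heights now [5 5 5 3 5 0], max=5
Test piece I rot2 at col 1 (width 4): heights before test = [5 5 5 3 5 0]; fits = True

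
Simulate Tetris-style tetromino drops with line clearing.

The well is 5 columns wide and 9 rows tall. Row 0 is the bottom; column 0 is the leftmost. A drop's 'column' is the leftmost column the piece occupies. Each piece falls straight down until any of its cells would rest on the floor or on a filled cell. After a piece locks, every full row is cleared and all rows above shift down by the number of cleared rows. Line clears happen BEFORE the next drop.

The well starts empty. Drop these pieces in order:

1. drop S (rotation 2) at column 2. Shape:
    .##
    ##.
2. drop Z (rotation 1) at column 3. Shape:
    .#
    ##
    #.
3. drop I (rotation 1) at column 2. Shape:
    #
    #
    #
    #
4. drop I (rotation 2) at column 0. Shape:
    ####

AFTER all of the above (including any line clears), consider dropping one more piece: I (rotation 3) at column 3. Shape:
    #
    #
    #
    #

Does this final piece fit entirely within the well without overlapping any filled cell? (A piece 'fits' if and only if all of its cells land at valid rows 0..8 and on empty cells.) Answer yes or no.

Answer: no

Derivation:
Drop 1: S rot2 at col 2 lands with bottom-row=0; cleared 0 line(s) (total 0); column heights now [0 0 1 2 2], max=2
Drop 2: Z rot1 at col 3 lands with bottom-row=2; cleared 0 line(s) (total 0); column heights now [0 0 1 4 5], max=5
Drop 3: I rot1 at col 2 lands with bottom-row=1; cleared 0 line(s) (total 0); column heights now [0 0 5 4 5], max=5
Drop 4: I rot2 at col 0 lands with bottom-row=5; cleared 0 line(s) (total 0); column heights now [6 6 6 6 5], max=6
Test piece I rot3 at col 3 (width 1): heights before test = [6 6 6 6 5]; fits = False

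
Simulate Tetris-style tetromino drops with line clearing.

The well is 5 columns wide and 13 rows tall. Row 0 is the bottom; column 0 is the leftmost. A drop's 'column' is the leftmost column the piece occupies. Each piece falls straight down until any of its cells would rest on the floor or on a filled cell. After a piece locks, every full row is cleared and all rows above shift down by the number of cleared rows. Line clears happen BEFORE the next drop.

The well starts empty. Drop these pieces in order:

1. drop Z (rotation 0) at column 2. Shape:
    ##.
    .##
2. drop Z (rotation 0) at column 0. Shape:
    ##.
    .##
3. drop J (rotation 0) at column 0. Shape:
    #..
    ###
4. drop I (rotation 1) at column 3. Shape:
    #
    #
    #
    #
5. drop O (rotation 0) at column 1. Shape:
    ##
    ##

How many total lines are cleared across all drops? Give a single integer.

Answer: 0

Derivation:
Drop 1: Z rot0 at col 2 lands with bottom-row=0; cleared 0 line(s) (total 0); column heights now [0 0 2 2 1], max=2
Drop 2: Z rot0 at col 0 lands with bottom-row=2; cleared 0 line(s) (total 0); column heights now [4 4 3 2 1], max=4
Drop 3: J rot0 at col 0 lands with bottom-row=4; cleared 0 line(s) (total 0); column heights now [6 5 5 2 1], max=6
Drop 4: I rot1 at col 3 lands with bottom-row=2; cleared 0 line(s) (total 0); column heights now [6 5 5 6 1], max=6
Drop 5: O rot0 at col 1 lands with bottom-row=5; cleared 0 line(s) (total 0); column heights now [6 7 7 6 1], max=7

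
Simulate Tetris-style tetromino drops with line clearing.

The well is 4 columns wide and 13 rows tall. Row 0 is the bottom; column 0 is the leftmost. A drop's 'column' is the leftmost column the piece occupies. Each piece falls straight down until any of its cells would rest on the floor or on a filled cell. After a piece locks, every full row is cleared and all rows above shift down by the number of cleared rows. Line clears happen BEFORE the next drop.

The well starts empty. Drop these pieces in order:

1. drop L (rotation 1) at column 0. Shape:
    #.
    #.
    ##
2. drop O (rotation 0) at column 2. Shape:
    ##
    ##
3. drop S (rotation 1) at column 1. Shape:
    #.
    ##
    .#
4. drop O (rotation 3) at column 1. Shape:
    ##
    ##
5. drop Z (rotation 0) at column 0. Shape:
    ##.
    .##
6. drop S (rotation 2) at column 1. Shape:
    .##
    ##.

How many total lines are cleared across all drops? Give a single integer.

Drop 1: L rot1 at col 0 lands with bottom-row=0; cleared 0 line(s) (total 0); column heights now [3 1 0 0], max=3
Drop 2: O rot0 at col 2 lands with bottom-row=0; cleared 1 line(s) (total 1); column heights now [2 0 1 1], max=2
Drop 3: S rot1 at col 1 lands with bottom-row=1; cleared 0 line(s) (total 1); column heights now [2 4 3 1], max=4
Drop 4: O rot3 at col 1 lands with bottom-row=4; cleared 0 line(s) (total 1); column heights now [2 6 6 1], max=6
Drop 5: Z rot0 at col 0 lands with bottom-row=6; cleared 0 line(s) (total 1); column heights now [8 8 7 1], max=8
Drop 6: S rot2 at col 1 lands with bottom-row=8; cleared 0 line(s) (total 1); column heights now [8 9 10 10], max=10

Answer: 1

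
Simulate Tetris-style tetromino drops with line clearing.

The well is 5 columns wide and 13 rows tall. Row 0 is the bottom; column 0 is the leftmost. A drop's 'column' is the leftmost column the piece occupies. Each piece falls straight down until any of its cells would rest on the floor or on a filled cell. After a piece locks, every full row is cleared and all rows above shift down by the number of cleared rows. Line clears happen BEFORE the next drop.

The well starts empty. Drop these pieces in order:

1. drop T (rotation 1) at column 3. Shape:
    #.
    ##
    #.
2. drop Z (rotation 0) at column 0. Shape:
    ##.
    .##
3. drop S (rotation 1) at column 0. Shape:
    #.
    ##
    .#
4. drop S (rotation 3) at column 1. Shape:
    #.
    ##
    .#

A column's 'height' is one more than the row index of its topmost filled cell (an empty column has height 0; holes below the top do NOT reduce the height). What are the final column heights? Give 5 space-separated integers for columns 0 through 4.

Answer: 5 6 5 3 2

Derivation:
Drop 1: T rot1 at col 3 lands with bottom-row=0; cleared 0 line(s) (total 0); column heights now [0 0 0 3 2], max=3
Drop 2: Z rot0 at col 0 lands with bottom-row=0; cleared 0 line(s) (total 0); column heights now [2 2 1 3 2], max=3
Drop 3: S rot1 at col 0 lands with bottom-row=2; cleared 0 line(s) (total 0); column heights now [5 4 1 3 2], max=5
Drop 4: S rot3 at col 1 lands with bottom-row=3; cleared 0 line(s) (total 0); column heights now [5 6 5 3 2], max=6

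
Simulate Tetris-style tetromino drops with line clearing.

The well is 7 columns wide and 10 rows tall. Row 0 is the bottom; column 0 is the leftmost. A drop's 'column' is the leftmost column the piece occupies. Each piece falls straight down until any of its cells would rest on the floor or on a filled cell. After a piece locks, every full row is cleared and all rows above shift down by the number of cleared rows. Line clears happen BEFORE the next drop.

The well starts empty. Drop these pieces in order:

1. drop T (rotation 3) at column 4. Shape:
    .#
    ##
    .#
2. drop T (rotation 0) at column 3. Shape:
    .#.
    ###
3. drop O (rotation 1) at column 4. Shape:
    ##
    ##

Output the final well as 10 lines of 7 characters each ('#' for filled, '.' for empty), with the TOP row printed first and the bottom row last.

Drop 1: T rot3 at col 4 lands with bottom-row=0; cleared 0 line(s) (total 0); column heights now [0 0 0 0 2 3 0], max=3
Drop 2: T rot0 at col 3 lands with bottom-row=3; cleared 0 line(s) (total 0); column heights now [0 0 0 4 5 4 0], max=5
Drop 3: O rot1 at col 4 lands with bottom-row=5; cleared 0 line(s) (total 0); column heights now [0 0 0 4 7 7 0], max=7

Answer: .......
.......
.......
....##.
....##.
....#..
...###.
.....#.
....##.
.....#.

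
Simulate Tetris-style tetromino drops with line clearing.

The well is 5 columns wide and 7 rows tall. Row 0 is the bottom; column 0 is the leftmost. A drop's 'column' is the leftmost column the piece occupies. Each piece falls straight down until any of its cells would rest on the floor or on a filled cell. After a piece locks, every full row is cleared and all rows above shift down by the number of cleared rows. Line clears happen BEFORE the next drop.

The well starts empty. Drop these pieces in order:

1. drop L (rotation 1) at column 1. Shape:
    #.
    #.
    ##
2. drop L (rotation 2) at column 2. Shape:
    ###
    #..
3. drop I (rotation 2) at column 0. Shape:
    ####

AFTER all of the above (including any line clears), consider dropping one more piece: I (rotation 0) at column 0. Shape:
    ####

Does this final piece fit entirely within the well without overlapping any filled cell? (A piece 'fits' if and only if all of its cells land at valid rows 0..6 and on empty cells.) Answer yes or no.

Answer: yes

Derivation:
Drop 1: L rot1 at col 1 lands with bottom-row=0; cleared 0 line(s) (total 0); column heights now [0 3 1 0 0], max=3
Drop 2: L rot2 at col 2 lands with bottom-row=1; cleared 0 line(s) (total 0); column heights now [0 3 3 3 3], max=3
Drop 3: I rot2 at col 0 lands with bottom-row=3; cleared 0 line(s) (total 0); column heights now [4 4 4 4 3], max=4
Test piece I rot0 at col 0 (width 4): heights before test = [4 4 4 4 3]; fits = True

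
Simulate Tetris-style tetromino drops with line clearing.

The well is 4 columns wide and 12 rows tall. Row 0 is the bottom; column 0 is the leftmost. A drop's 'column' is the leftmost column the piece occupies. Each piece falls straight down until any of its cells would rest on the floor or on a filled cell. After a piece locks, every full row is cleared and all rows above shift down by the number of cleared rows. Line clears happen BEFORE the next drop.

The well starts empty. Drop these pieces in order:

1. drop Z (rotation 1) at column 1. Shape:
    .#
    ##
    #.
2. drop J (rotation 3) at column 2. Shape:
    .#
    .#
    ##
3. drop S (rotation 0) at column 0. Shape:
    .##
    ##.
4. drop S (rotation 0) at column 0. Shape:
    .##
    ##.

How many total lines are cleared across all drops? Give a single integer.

Answer: 1

Derivation:
Drop 1: Z rot1 at col 1 lands with bottom-row=0; cleared 0 line(s) (total 0); column heights now [0 2 3 0], max=3
Drop 2: J rot3 at col 2 lands with bottom-row=3; cleared 0 line(s) (total 0); column heights now [0 2 4 6], max=6
Drop 3: S rot0 at col 0 lands with bottom-row=3; cleared 1 line(s) (total 1); column heights now [0 4 4 5], max=5
Drop 4: S rot0 at col 0 lands with bottom-row=4; cleared 0 line(s) (total 1); column heights now [5 6 6 5], max=6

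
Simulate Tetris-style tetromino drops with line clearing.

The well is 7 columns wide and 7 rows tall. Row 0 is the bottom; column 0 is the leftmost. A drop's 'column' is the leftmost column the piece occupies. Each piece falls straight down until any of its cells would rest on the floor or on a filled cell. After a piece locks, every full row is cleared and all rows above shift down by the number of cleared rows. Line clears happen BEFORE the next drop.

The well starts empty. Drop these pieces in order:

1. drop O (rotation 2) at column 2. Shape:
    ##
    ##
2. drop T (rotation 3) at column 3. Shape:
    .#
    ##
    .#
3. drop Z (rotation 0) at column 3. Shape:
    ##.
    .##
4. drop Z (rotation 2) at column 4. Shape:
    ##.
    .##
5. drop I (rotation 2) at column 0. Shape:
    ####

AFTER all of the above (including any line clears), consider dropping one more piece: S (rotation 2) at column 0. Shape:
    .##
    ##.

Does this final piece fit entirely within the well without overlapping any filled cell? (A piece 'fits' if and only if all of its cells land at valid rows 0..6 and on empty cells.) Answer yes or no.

Drop 1: O rot2 at col 2 lands with bottom-row=0; cleared 0 line(s) (total 0); column heights now [0 0 2 2 0 0 0], max=2
Drop 2: T rot3 at col 3 lands with bottom-row=1; cleared 0 line(s) (total 0); column heights now [0 0 2 3 4 0 0], max=4
Drop 3: Z rot0 at col 3 lands with bottom-row=4; cleared 0 line(s) (total 0); column heights now [0 0 2 6 6 5 0], max=6
Drop 4: Z rot2 at col 4 lands with bottom-row=5; cleared 0 line(s) (total 0); column heights now [0 0 2 6 7 7 6], max=7
Drop 5: I rot2 at col 0 lands with bottom-row=6; cleared 0 line(s) (total 0); column heights now [7 7 7 7 7 7 6], max=7
Test piece S rot2 at col 0 (width 3): heights before test = [7 7 7 7 7 7 6]; fits = False

Answer: no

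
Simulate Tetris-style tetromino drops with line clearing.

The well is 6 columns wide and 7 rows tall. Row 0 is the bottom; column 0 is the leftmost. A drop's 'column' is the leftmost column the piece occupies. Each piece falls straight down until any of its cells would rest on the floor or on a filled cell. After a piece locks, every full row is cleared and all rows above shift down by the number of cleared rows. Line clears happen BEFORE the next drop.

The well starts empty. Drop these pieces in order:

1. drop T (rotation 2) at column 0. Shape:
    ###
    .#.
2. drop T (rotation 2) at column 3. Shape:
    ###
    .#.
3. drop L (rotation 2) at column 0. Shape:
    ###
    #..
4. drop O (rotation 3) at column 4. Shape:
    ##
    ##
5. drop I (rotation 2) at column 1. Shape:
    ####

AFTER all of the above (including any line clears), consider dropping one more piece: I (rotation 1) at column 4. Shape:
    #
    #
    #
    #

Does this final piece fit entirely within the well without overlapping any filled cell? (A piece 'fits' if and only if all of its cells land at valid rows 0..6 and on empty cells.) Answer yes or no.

Answer: no

Derivation:
Drop 1: T rot2 at col 0 lands with bottom-row=0; cleared 0 line(s) (total 0); column heights now [2 2 2 0 0 0], max=2
Drop 2: T rot2 at col 3 lands with bottom-row=0; cleared 1 line(s) (total 1); column heights now [0 1 0 0 1 0], max=1
Drop 3: L rot2 at col 0 lands with bottom-row=0; cleared 0 line(s) (total 1); column heights now [2 2 2 0 1 0], max=2
Drop 4: O rot3 at col 4 lands with bottom-row=1; cleared 0 line(s) (total 1); column heights now [2 2 2 0 3 3], max=3
Drop 5: I rot2 at col 1 lands with bottom-row=3; cleared 0 line(s) (total 1); column heights now [2 4 4 4 4 3], max=4
Test piece I rot1 at col 4 (width 1): heights before test = [2 4 4 4 4 3]; fits = False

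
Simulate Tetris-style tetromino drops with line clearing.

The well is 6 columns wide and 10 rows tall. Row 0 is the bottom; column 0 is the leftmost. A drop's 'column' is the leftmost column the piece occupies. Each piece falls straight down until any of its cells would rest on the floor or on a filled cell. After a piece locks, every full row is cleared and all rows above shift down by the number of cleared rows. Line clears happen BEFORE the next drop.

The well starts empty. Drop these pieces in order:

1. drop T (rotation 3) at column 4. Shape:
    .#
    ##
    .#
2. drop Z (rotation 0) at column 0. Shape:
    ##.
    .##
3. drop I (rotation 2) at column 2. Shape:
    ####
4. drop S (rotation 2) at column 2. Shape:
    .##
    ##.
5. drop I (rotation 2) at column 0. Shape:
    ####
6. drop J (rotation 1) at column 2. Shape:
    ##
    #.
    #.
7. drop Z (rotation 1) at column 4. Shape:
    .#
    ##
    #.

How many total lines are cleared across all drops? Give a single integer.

Drop 1: T rot3 at col 4 lands with bottom-row=0; cleared 0 line(s) (total 0); column heights now [0 0 0 0 2 3], max=3
Drop 2: Z rot0 at col 0 lands with bottom-row=0; cleared 0 line(s) (total 0); column heights now [2 2 1 0 2 3], max=3
Drop 3: I rot2 at col 2 lands with bottom-row=3; cleared 0 line(s) (total 0); column heights now [2 2 4 4 4 4], max=4
Drop 4: S rot2 at col 2 lands with bottom-row=4; cleared 0 line(s) (total 0); column heights now [2 2 5 6 6 4], max=6
Drop 5: I rot2 at col 0 lands with bottom-row=6; cleared 0 line(s) (total 0); column heights now [7 7 7 7 6 4], max=7
Drop 6: J rot1 at col 2 lands with bottom-row=7; cleared 0 line(s) (total 0); column heights now [7 7 10 10 6 4], max=10
Drop 7: Z rot1 at col 4 lands with bottom-row=6; cleared 0 line(s) (total 0); column heights now [7 7 10 10 8 9], max=10

Answer: 0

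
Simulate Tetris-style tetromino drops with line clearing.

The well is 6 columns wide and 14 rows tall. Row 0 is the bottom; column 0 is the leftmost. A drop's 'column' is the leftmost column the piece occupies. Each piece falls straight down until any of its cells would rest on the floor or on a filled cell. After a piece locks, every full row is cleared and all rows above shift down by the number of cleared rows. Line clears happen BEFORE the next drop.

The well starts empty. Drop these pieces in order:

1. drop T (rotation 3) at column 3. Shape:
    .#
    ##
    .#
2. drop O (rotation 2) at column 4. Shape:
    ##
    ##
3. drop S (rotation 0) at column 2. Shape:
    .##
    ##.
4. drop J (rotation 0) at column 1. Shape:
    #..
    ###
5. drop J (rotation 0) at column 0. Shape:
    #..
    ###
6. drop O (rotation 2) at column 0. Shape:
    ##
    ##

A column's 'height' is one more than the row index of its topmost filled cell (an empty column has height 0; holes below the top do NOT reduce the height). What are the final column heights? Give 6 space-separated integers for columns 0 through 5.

Answer: 12 12 9 7 6 5

Derivation:
Drop 1: T rot3 at col 3 lands with bottom-row=0; cleared 0 line(s) (total 0); column heights now [0 0 0 2 3 0], max=3
Drop 2: O rot2 at col 4 lands with bottom-row=3; cleared 0 line(s) (total 0); column heights now [0 0 0 2 5 5], max=5
Drop 3: S rot0 at col 2 lands with bottom-row=4; cleared 0 line(s) (total 0); column heights now [0 0 5 6 6 5], max=6
Drop 4: J rot0 at col 1 lands with bottom-row=6; cleared 0 line(s) (total 0); column heights now [0 8 7 7 6 5], max=8
Drop 5: J rot0 at col 0 lands with bottom-row=8; cleared 0 line(s) (total 0); column heights now [10 9 9 7 6 5], max=10
Drop 6: O rot2 at col 0 lands with bottom-row=10; cleared 0 line(s) (total 0); column heights now [12 12 9 7 6 5], max=12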